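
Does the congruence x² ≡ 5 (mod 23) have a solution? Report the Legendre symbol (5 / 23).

-1

Reciprocity: 5 ≡ 1 and 23 ≡ 3 (mod 4), so (5/23) = +(23/5).
Reduce top mod 5: now compute (3/5).
Reciprocity: 3 ≡ 3 and 5 ≡ 1 (mod 4), so (3/5) = +(5/3).
Reduce top mod 3: now compute (2/3).
Pull out 2: since 3 ≡ 3 (mod 8), (2/3) = -1.
Reached (1/3) = 1. Collecting the sign flips along the way, the symbol is -1.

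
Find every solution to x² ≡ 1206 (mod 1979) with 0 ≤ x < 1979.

352, 1627

Since 1979 ≡ 3 (mod 4), a square root of 1206 is 1206^((1979+1)/4) = 1206^495 mod 1979.
Repeated squaring: 1206^2≡1850, 1206^4≡809, 1206^8≡1411, 1206^16≡47, 1206^32≡230, 1206^64≡1446, 1206^128≡1092, 1206^256≡1106 (mod 1979).
1206^495 = 1206^(256+128+64+32+8+4+2+1) ≡ 1627 (mod 1979).
Check: 1627² = 2647129 ≡ 1206 (mod 1979). The two roots are 352 and 1627.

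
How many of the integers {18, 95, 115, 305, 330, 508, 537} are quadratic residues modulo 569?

5

(18/569) = +1 → QR.
(95/569) = -1 → non-residue.
(115/569) = -1 → non-residue.
(305/569) = +1 → QR.
(330/569) = +1 → QR.
(508/569) = +1 → QR.
(537/569) = +1 → QR.
Total quadratic residues among the 7: 5.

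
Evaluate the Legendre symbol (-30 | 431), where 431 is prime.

Euler's criterion: (-30/431) ≡ 401^215 (mod 431).
401^2 ≡ 38 (mod 431)
401^4 ≡ 151 (mod 431)
401^8 ≡ 389 (mod 431)
401^16 ≡ 40 (mod 431)
401^32 ≡ 307 (mod 431)
401^64 ≡ 291 (mod 431)
401^128 ≡ 205 (mod 431)
401^215 = 401^(128+64+16+4+2+1) ≡ 430 (mod 431).
Result is 430 ≡ −1, so (-30/431) = −1.

-1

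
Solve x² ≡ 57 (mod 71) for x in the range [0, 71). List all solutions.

25, 46

Since 71 ≡ 3 (mod 4), a square root of 57 is 57^((71+1)/4) = 57^18 mod 71.
Repeated squaring: 57^2≡54, 57^4≡5, 57^8≡25, 57^16≡57 (mod 71).
57^18 = 57^(16+2) ≡ 25 (mod 71).
Check: 25² = 625 ≡ 57 (mod 71). The two roots are 25 and 46.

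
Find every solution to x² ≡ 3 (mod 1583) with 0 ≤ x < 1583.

757, 826

Since 1583 ≡ 3 (mod 4), a square root of 3 is 3^((1583+1)/4) = 3^396 mod 1583.
Repeated squaring: 3^2≡9, 3^4≡81, 3^8≡229, 3^16≡202, 3^32≡1229, 3^64≡259, 3^128≡595, 3^256≡1016 (mod 1583).
3^396 = 3^(256+128+8+4) ≡ 826 (mod 1583).
Check: 826² = 682276 ≡ 3 (mod 1583). The two roots are 757 and 826.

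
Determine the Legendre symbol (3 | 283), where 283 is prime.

-1

Euler's criterion: (3/283) ≡ 3^141 (mod 283).
3^2 ≡ 9 (mod 283)
3^4 ≡ 81 (mod 283)
3^8 ≡ 52 (mod 283)
3^16 ≡ 157 (mod 283)
3^32 ≡ 28 (mod 283)
3^64 ≡ 218 (mod 283)
3^128 ≡ 263 (mod 283)
3^141 = 3^(128+8+4+1) ≡ 282 (mod 283).
Result is 282 ≡ −1, so (3/283) = −1.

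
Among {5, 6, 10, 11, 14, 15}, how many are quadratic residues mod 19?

3

(5/19) = +1 → QR.
(6/19) = +1 → QR.
(10/19) = -1 → non-residue.
(11/19) = +1 → QR.
(14/19) = -1 → non-residue.
(15/19) = -1 → non-residue.
Total quadratic residues among the 6: 3.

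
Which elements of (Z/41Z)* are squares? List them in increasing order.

Square k = 1,…,20 (k and 41−k give the same square):
1²=1, 2²=4, 3²=9, 4²=16, 5²=25, 6²=36, 7²≡8, 8²≡23, 9²≡40, 10²≡18, 11²≡39, 12²≡21, 13²≡5, 14²≡32, 15²≡20, 16²≡10, 17²≡2, 18²≡37, 19²≡33, 20²≡31 (mod 41).
So the quadratic residues mod 41 are {1, 2, 4, 5, 8, 9, 10, 16, 18, 20, 21, 23, 25, 31, 32, 33, 36, 37, 39, 40}.

1,2,4,5,8,9,10,16,18,20,21,23,25,31,32,33,36,37,39,40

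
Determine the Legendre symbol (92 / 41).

1

Euler's criterion: (92/41) ≡ 10^20 (mod 41).
10^2 ≡ 18 (mod 41)
10^4 ≡ 37 (mod 41)
10^8 ≡ 16 (mod 41)
10^16 ≡ 10 (mod 41)
10^20 = 10^(16+4) ≡ 1 (mod 41).
Result is 1, so (92/41) = 1.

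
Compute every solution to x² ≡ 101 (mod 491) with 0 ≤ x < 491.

Since 491 ≡ 3 (mod 4), a square root of 101 is 101^((491+1)/4) = 101^123 mod 491.
Repeated squaring: 101^2≡381, 101^4≡316, 101^8≡183, 101^16≡101, 101^32≡381, 101^64≡316 (mod 491).
101^123 = 101^(64+32+16+8+2+1) ≡ 183 (mod 491).
Check: 183² = 33489 ≡ 101 (mod 491). The two roots are 183 and 308.

183, 308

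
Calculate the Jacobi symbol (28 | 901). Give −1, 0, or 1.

-1

Pull out 2^2: since 901 ≡ 5 (mod 8), (2/901) = -1, so (2/901)^2 = +1.
Reciprocity: 7 ≡ 3 and 901 ≡ 1 (mod 4), so (7/901) = +(901/7).
Reduce top mod 7: now compute (5/7).
Reciprocity: 5 ≡ 1 and 7 ≡ 3 (mod 4), so (5/7) = +(7/5).
Reduce top mod 5: now compute (2/5).
Pull out 2: since 5 ≡ 5 (mod 8), (2/5) = -1.
Reached (1/5) = 1. Collecting the sign flips along the way, the symbol is -1.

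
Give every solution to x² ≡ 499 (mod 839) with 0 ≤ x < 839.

Since 839 ≡ 3 (mod 4), a square root of 499 is 499^((839+1)/4) = 499^210 mod 839.
Repeated squaring: 499^2≡657, 499^4≡403, 499^8≡482, 499^16≡760, 499^32≡368, 499^64≡345, 499^128≡726 (mod 839).
499^210 = 499^(128+64+16+2) ≡ 341 (mod 839).
Check: 341² = 116281 ≡ 499 (mod 839). The two roots are 341 and 498.

341, 498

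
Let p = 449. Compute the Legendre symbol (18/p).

1

Pull out 2: since 449 ≡ 1 (mod 8), (2/449) = +1.
Reciprocity: 9 ≡ 1 and 449 ≡ 1 (mod 4), so (9/449) = +(449/9).
Reduce top mod 9: now compute (8/9).
Pull out 2^3: since 9 ≡ 1 (mod 8), (2/9) = +1, so (2/9)^3 = +1.
Reached (1/9) = 1. Collecting the sign flips along the way, the symbol is +1.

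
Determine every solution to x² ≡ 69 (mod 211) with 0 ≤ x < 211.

Since 211 ≡ 3 (mod 4), a square root of 69 is 69^((211+1)/4) = 69^53 mod 211.
Repeated squaring: 69^2≡119, 69^4≡24, 69^8≡154, 69^16≡84, 69^32≡93 (mod 211).
69^53 = 69^(32+16+4+1) ≡ 51 (mod 211).
Check: 51² = 2601 ≡ 69 (mod 211). The two roots are 51 and 160.

51, 160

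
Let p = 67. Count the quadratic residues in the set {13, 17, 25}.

2

(13/67) = -1 → non-residue.
(17/67) = +1 → QR.
(25/67) = +1 → QR.
Total quadratic residues among the 3: 2.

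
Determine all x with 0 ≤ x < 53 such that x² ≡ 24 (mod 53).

53 ≡ 1 (mod 4), so we find a root by search.
Trying successive values, 17² = 289 ≡ 24 (mod 53). The other root is 53 − 17 = 36.

17, 36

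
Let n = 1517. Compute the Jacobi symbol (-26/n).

First reduce: -26 ≡ 1491 (mod 1517).
Reciprocity: 1491 ≡ 3 and 1517 ≡ 1 (mod 4), so (1491/1517) = +(1517/1491).
Reduce top mod 1491: now compute (26/1491).
Pull out 2: since 1491 ≡ 3 (mod 8), (2/1491) = -1.
Reciprocity: 13 ≡ 1 and 1491 ≡ 3 (mod 4), so (13/1491) = +(1491/13).
Reduce top mod 13: now compute (9/13).
Reciprocity: 9 ≡ 1 and 13 ≡ 1 (mod 4), so (9/13) = +(13/9).
Reduce top mod 9: now compute (4/9).
Pull out 2^2: since 9 ≡ 1 (mod 8), (2/9) = +1, so (2/9)^2 = +1.
Reached (1/9) = 1. Collecting the sign flips along the way, the symbol is -1.

-1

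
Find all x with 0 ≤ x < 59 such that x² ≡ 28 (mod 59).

Since 59 ≡ 3 (mod 4), a square root of 28 is 28^((59+1)/4) = 28^15 mod 59.
Repeated squaring: 28^2≡17, 28^4≡53, 28^8≡36 (mod 59).
28^15 = 28^(8+4+2+1) ≡ 21 (mod 59).
Check: 21² = 441 ≡ 28 (mod 59). The two roots are 21 and 38.

21, 38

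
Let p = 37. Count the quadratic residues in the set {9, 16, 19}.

2

(9/37) = +1 → QR.
(16/37) = +1 → QR.
(19/37) = -1 → non-residue.
Total quadratic residues among the 3: 2.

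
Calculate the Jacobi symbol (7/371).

0

Reciprocity: 7 ≡ 3 and 371 ≡ 3 (mod 4), so (7/371) = −(371/7).
Reduce top mod 7: now compute (0/7).
Top reduces to 0: gcd > 1, so the symbol is 0.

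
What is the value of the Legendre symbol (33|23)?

-1

Euler's criterion: (33/23) ≡ 10^11 (mod 23).
10^2 ≡ 8 (mod 23)
10^4 ≡ 18 (mod 23)
10^8 ≡ 2 (mod 23)
10^11 = 10^(8+2+1) ≡ 22 (mod 23).
Result is 22 ≡ −1, so (33/23) = −1.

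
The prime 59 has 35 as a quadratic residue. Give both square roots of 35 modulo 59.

Since 59 ≡ 3 (mod 4), a square root of 35 is 35^((59+1)/4) = 35^15 mod 59.
Repeated squaring: 35^2≡45, 35^4≡19, 35^8≡7 (mod 59).
35^15 = 35^(8+4+2+1) ≡ 25 (mod 59).
Check: 25² = 625 ≡ 35 (mod 59). The two roots are 25 and 34.

25, 34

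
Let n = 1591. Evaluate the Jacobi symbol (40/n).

1

Pull out 2^3: since 1591 ≡ 7 (mod 8), (2/1591) = +1, so (2/1591)^3 = +1.
Reciprocity: 5 ≡ 1 and 1591 ≡ 3 (mod 4), so (5/1591) = +(1591/5).
Reduce top mod 5: now compute (1/5).
Reached (1/5) = 1. Collecting the sign flips along the way, the symbol is +1.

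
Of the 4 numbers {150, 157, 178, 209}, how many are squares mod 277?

1

(150/277) = -1 → non-residue.
(157/277) = +1 → QR.
(178/277) = -1 → non-residue.
(209/277) = -1 → non-residue.
Total quadratic residues among the 4: 1.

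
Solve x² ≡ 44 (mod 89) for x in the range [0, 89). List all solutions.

20, 69

89 ≡ 1 (mod 4), so we find a root by search.
Trying successive values, 20² = 400 ≡ 44 (mod 89). The other root is 89 − 20 = 69.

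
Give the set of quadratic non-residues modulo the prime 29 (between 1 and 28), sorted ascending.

Square k = 1,…,14 (k and 29−k give the same square):
1²=1, 2²=4, 3²=9, 4²=16, 5²=25, 6²≡7, 7²≡20, 8²≡6, 9²≡23, 10²≡13, 11²≡5, 12²≡28, 13²≡24, 14²≡22 (mod 29).
The residues are {1, 4, 5, 6, 7, 9, 13, 16, 20, 22, 23, 24, 25, 28}; the non-residues are the remaining 14 nonzero classes.

2 3 8 10 11 12 14 15 17 18 19 21 26 27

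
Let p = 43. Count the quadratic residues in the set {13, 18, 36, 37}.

2

(13/43) = +1 → QR.
(18/43) = -1 → non-residue.
(36/43) = +1 → QR.
(37/43) = -1 → non-residue.
Total quadratic residues among the 4: 2.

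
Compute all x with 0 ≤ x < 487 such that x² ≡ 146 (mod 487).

111, 376

Since 487 ≡ 3 (mod 4), a square root of 146 is 146^((487+1)/4) = 146^122 mod 487.
Repeated squaring: 146^2≡375, 146^4≡369, 146^8≡288, 146^16≡154, 146^32≡340, 146^64≡181 (mod 487).
146^122 = 146^(64+32+16+8+2) ≡ 111 (mod 487).
Check: 111² = 12321 ≡ 146 (mod 487). The two roots are 111 and 376.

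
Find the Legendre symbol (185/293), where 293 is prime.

Euler's criterion: (185/293) ≡ 185^146 (mod 293).
185^2 ≡ 237 (mod 293)
185^4 ≡ 206 (mod 293)
185^8 ≡ 244 (mod 293)
185^16 ≡ 57 (mod 293)
185^32 ≡ 26 (mod 293)
185^64 ≡ 90 (mod 293)
185^128 ≡ 189 (mod 293)
185^146 = 185^(128+16+2) ≡ 292 (mod 293).
Result is 292 ≡ −1, so (185/293) = −1.

-1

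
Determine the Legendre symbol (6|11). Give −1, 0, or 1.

Pull out 2: since 11 ≡ 3 (mod 8), (2/11) = -1.
Reciprocity: 3 ≡ 3 and 11 ≡ 3 (mod 4), so (3/11) = −(11/3).
Reduce top mod 3: now compute (2/3).
Pull out 2: since 3 ≡ 3 (mod 8), (2/3) = -1.
Reached (1/3) = 1. Collecting the sign flips along the way, the symbol is -1.

-1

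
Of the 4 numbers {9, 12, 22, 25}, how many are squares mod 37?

(9/37) = +1 → QR.
(12/37) = +1 → QR.
(22/37) = -1 → non-residue.
(25/37) = +1 → QR.
Total quadratic residues among the 4: 3.

3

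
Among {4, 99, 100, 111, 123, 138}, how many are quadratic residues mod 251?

3

(4/251) = +1 → QR.
(99/251) = -1 → non-residue.
(100/251) = +1 → QR.
(111/251) = -1 → non-residue.
(123/251) = +1 → QR.
(138/251) = -1 → non-residue.
Total quadratic residues among the 6: 3.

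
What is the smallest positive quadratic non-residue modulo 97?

5

(2/97) = +1, so 2 is a residue.
(3/97) = +1, so 3 is a residue.
(4/97) = +1, so 4 is a residue.
(5/97) = −1, so 5 is the smallest positive non-residue mod 97.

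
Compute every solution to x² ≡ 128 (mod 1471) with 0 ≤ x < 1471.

Since 1471 ≡ 3 (mod 4), a square root of 128 is 128^((1471+1)/4) = 128^368 mod 1471.
Repeated squaring: 128^2≡203, 128^4≡21, 128^8≡441, 128^16≡309, 128^32≡1337, 128^64≡304, 128^128≡1214, 128^256≡1325 (mod 1471).
128^368 = 128^(256+64+32+16) ≡ 945 (mod 1471).
Check: 945² = 893025 ≡ 128 (mod 1471). The two roots are 526 and 945.

526, 945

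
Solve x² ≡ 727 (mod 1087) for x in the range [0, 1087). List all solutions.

261, 826

Since 1087 ≡ 3 (mod 4), a square root of 727 is 727^((1087+1)/4) = 727^272 mod 1087.
Repeated squaring: 727^2≡247, 727^4≡137, 727^8≡290, 727^16≡401, 727^32≡1012, 727^64≡190, 727^128≡229, 727^256≡265 (mod 1087).
727^272 = 727^(256+16) ≡ 826 (mod 1087).
Check: 826² = 682276 ≡ 727 (mod 1087). The two roots are 261 and 826.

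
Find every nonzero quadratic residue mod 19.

1,4,5,6,7,9,11,16,17

Square k = 1,…,9 (k and 19−k give the same square):
1²=1, 2²=4, 3²=9, 4²=16, 5²≡6, 6²≡17, 7²≡11, 8²≡7, 9²≡5 (mod 19).
So the quadratic residues mod 19 are {1, 4, 5, 6, 7, 9, 11, 16, 17}.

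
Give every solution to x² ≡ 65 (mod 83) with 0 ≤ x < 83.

27, 56

Since 83 ≡ 3 (mod 4), a square root of 65 is 65^((83+1)/4) = 65^21 mod 83.
Repeated squaring: 65^2≡75, 65^4≡64, 65^8≡29, 65^16≡11 (mod 83).
65^21 = 65^(16+4+1) ≡ 27 (mod 83).
Check: 27² = 729 ≡ 65 (mod 83). The two roots are 27 and 56.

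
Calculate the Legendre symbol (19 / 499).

-1

Reciprocity: 19 ≡ 3 and 499 ≡ 3 (mod 4), so (19/499) = −(499/19).
Reduce top mod 19: now compute (5/19).
Reciprocity: 5 ≡ 1 and 19 ≡ 3 (mod 4), so (5/19) = +(19/5).
Reduce top mod 5: now compute (4/5).
Pull out 2^2: since 5 ≡ 5 (mod 8), (2/5) = -1, so (2/5)^2 = +1.
Reached (1/5) = 1. Collecting the sign flips along the way, the symbol is -1.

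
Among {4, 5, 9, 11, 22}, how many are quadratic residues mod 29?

4

(4/29) = +1 → QR.
(5/29) = +1 → QR.
(9/29) = +1 → QR.
(11/29) = -1 → non-residue.
(22/29) = +1 → QR.
Total quadratic residues among the 5: 4.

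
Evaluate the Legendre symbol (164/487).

1

Pull out 2^2: since 487 ≡ 7 (mod 8), (2/487) = +1, so (2/487)^2 = +1.
Reciprocity: 41 ≡ 1 and 487 ≡ 3 (mod 4), so (41/487) = +(487/41).
Reduce top mod 41: now compute (36/41).
Pull out 2^2: since 41 ≡ 1 (mod 8), (2/41) = +1, so (2/41)^2 = +1.
Reciprocity: 9 ≡ 1 and 41 ≡ 1 (mod 4), so (9/41) = +(41/9).
Reduce top mod 9: now compute (5/9).
Reciprocity: 5 ≡ 1 and 9 ≡ 1 (mod 4), so (5/9) = +(9/5).
Reduce top mod 5: now compute (4/5).
Pull out 2^2: since 5 ≡ 5 (mod 8), (2/5) = -1, so (2/5)^2 = +1.
Reached (1/5) = 1. Collecting the sign flips along the way, the symbol is +1.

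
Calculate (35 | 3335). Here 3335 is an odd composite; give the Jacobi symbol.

0

Reciprocity: 35 ≡ 3 and 3335 ≡ 3 (mod 4), so (35/3335) = −(3335/35).
Reduce top mod 35: now compute (10/35).
Pull out 2: since 35 ≡ 3 (mod 8), (2/35) = -1.
Reciprocity: 5 ≡ 1 and 35 ≡ 3 (mod 4), so (5/35) = +(35/5).
Reduce top mod 5: now compute (0/5).
Top reduces to 0: gcd > 1, so the symbol is 0.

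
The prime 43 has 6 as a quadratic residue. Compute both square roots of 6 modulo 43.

7, 36

Since 43 ≡ 3 (mod 4), a square root of 6 is 6^((43+1)/4) = 6^11 mod 43.
Repeated squaring: 6^2≡36, 6^4≡6, 6^8≡36 (mod 43).
6^11 = 6^(8+2+1) ≡ 36 (mod 43).
Check: 36² = 1296 ≡ 6 (mod 43). The two roots are 7 and 36.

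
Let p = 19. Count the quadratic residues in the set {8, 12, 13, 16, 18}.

(8/19) = -1 → non-residue.
(12/19) = -1 → non-residue.
(13/19) = -1 → non-residue.
(16/19) = +1 → QR.
(18/19) = -1 → non-residue.
Total quadratic residues among the 5: 1.

1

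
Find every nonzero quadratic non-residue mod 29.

Square k = 1,…,14 (k and 29−k give the same square):
1²=1, 2²=4, 3²=9, 4²=16, 5²=25, 6²≡7, 7²≡20, 8²≡6, 9²≡23, 10²≡13, 11²≡5, 12²≡28, 13²≡24, 14²≡22 (mod 29).
The residues are {1, 4, 5, 6, 7, 9, 13, 16, 20, 22, 23, 24, 25, 28}; the non-residues are the remaining 14 nonzero classes.

2 3 8 10 11 12 14 15 17 18 19 21 26 27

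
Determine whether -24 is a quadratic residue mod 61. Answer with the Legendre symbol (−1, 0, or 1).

First reduce: -24 ≡ 37 (mod 61).
Reciprocity: 37 ≡ 1 and 61 ≡ 1 (mod 4), so (37/61) = +(61/37).
Reduce top mod 37: now compute (24/37).
Pull out 2^3: since 37 ≡ 5 (mod 8), (2/37) = -1, so (2/37)^3 = -1.
Reciprocity: 3 ≡ 3 and 37 ≡ 1 (mod 4), so (3/37) = +(37/3).
Reduce top mod 3: now compute (1/3).
Reached (1/3) = 1. Collecting the sign flips along the way, the symbol is -1.

-1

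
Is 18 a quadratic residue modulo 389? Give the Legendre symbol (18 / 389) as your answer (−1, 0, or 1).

Euler's criterion: (18/389) ≡ 18^194 (mod 389).
18^2 ≡ 324 (mod 389)
18^4 ≡ 335 (mod 389)
18^8 ≡ 193 (mod 389)
18^16 ≡ 294 (mod 389)
18^32 ≡ 78 (mod 389)
18^64 ≡ 249 (mod 389)
18^128 ≡ 150 (mod 389)
18^194 = 18^(128+64+2) ≡ 388 (mod 389).
Result is 388 ≡ −1, so (18/389) = −1.

-1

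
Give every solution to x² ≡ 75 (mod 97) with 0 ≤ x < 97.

97 ≡ 1 (mod 4), so we find a root by search.
Trying successive values, 47² = 2209 ≡ 75 (mod 97). The other root is 97 − 47 = 50.

47, 50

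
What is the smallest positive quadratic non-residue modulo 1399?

3

(2/1399) = +1, so 2 is a residue.
(3/1399) = −1, so 3 is the smallest positive non-residue mod 1399.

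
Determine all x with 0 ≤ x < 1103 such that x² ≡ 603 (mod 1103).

Since 1103 ≡ 3 (mod 4), a square root of 603 is 603^((1103+1)/4) = 603^276 mod 1103.
Repeated squaring: 603^2≡722, 603^4≡668, 603^8≡612, 603^16≡627, 603^32≡461, 603^64≡745, 603^128≡216, 603^256≡330 (mod 1103).
603^276 = 603^(256+16+4) ≡ 53 (mod 1103).
Check: 53² = 2809 ≡ 603 (mod 1103). The two roots are 53 and 1050.

53, 1050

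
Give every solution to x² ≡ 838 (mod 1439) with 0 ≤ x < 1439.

Since 1439 ≡ 3 (mod 4), a square root of 838 is 838^((1439+1)/4) = 838^360 mod 1439.
Repeated squaring: 838^2≡12, 838^4≡144, 838^8≡590, 838^16≡1301, 838^32≡337, 838^64≡1327, 838^128≡1032, 838^256≡164 (mod 1439).
838^360 = 838^(256+64+32+8) ≡ 610 (mod 1439).
Check: 610² = 372100 ≡ 838 (mod 1439). The two roots are 610 and 829.

610, 829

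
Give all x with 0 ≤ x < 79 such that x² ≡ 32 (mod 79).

Since 79 ≡ 3 (mod 4), a square root of 32 is 32^((79+1)/4) = 32^20 mod 79.
Repeated squaring: 32^2≡76, 32^4≡9, 32^8≡2, 32^16≡4 (mod 79).
32^20 = 32^(16+4) ≡ 36 (mod 79).
Check: 36² = 1296 ≡ 32 (mod 79). The two roots are 36 and 43.

36, 43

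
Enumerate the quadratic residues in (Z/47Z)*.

Square k = 1,…,23 (k and 47−k give the same square):
1²=1, 2²=4, 3²=9, 4²=16, 5²=25, 6²=36, 7²≡2, 8²≡17, 9²≡34, 10²≡6, 11²≡27, 12²≡3, 13²≡28, 14²≡8, 15²≡37, 16²≡21, 17²≡7, 18²≡42, 19²≡32, 20²≡24, 21²≡18, 22²≡14, 23²≡12 (mod 47).
So the quadratic residues mod 47 are {1, 2, 3, 4, 6, 7, 8, 9, 12, 14, 16, 17, 18, 21, 24, 25, 27, 28, 32, 34, 36, 37, 42}.

1,2,3,4,6,7,8,9,12,14,16,17,18,21,24,25,27,28,32,34,36,37,42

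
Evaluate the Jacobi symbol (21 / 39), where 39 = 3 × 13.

0

Reciprocity: 21 ≡ 1 and 39 ≡ 3 (mod 4), so (21/39) = +(39/21).
Reduce top mod 21: now compute (18/21).
Pull out 2: since 21 ≡ 5 (mod 8), (2/21) = -1.
Reciprocity: 9 ≡ 1 and 21 ≡ 1 (mod 4), so (9/21) = +(21/9).
Reduce top mod 9: now compute (3/9).
Reciprocity: 3 ≡ 3 and 9 ≡ 1 (mod 4), so (3/9) = +(9/3).
Reduce top mod 3: now compute (0/3).
Top reduces to 0: gcd > 1, so the symbol is 0.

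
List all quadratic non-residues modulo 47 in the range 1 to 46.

5, 10, 11, 13, 15, 19, 20, 22, 23, 26, 29, 30, 31, 33, 35, 38, 39, 40, 41, 43, 44, 45, 46

Square k = 1,…,23 (k and 47−k give the same square):
1²=1, 2²=4, 3²=9, 4²=16, 5²=25, 6²=36, 7²≡2, 8²≡17, 9²≡34, 10²≡6, 11²≡27, 12²≡3, 13²≡28, 14²≡8, 15²≡37, 16²≡21, 17²≡7, 18²≡42, 19²≡32, 20²≡24, 21²≡18, 22²≡14, 23²≡12 (mod 47).
The residues are {1, 2, 3, 4, 6, 7, 8, 9, 12, 14, 16, 17, 18, 21, 24, 25, 27, 28, 32, 34, 36, 37, 42}; the non-residues are the remaining 23 nonzero classes.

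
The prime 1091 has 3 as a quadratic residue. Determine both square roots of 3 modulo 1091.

Since 1091 ≡ 3 (mod 4), a square root of 3 is 3^((1091+1)/4) = 3^273 mod 1091.
Repeated squaring: 3^2≡9, 3^4≡81, 3^8≡15, 3^16≡225, 3^32≡439, 3^64≡705, 3^128≡620, 3^256≡368 (mod 1091).
3^273 = 3^(256+16+1) ≡ 743 (mod 1091).
Check: 743² = 552049 ≡ 3 (mod 1091). The two roots are 348 and 743.

348, 743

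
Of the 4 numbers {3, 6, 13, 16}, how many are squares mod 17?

(3/17) = -1 → non-residue.
(6/17) = -1 → non-residue.
(13/17) = +1 → QR.
(16/17) = +1 → QR.
Total quadratic residues among the 4: 2.

2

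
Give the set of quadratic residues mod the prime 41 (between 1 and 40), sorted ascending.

Square k = 1,…,20 (k and 41−k give the same square):
1²=1, 2²=4, 3²=9, 4²=16, 5²=25, 6²=36, 7²≡8, 8²≡23, 9²≡40, 10²≡18, 11²≡39, 12²≡21, 13²≡5, 14²≡32, 15²≡20, 16²≡10, 17²≡2, 18²≡37, 19²≡33, 20²≡31 (mod 41).
So the quadratic residues mod 41 are {1, 2, 4, 5, 8, 9, 10, 16, 18, 20, 21, 23, 25, 31, 32, 33, 36, 37, 39, 40}.

1 2 4 5 8 9 10 16 18 20 21 23 25 31 32 33 36 37 39 40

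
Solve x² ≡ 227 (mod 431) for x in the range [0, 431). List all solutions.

33, 398

Since 431 ≡ 3 (mod 4), a square root of 227 is 227^((431+1)/4) = 227^108 mod 431.
Repeated squaring: 227^2≡240, 227^4≡277, 227^8≡11, 227^16≡121, 227^32≡418, 227^64≡169 (mod 431).
227^108 = 227^(64+32+8+4) ≡ 33 (mod 431).
Check: 33² = 1089 ≡ 227 (mod 431). The two roots are 33 and 398.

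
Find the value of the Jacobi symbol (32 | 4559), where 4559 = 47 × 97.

1

Pull out 2^5: since 4559 ≡ 7 (mod 8), (2/4559) = +1, so (2/4559)^5 = +1.
Reached (1/4559) = 1. Collecting the sign flips along the way, the symbol is +1.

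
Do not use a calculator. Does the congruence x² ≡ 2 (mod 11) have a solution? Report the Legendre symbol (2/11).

Pull out 2: since 11 ≡ 3 (mod 8), (2/11) = -1.
Reached (1/11) = 1. Collecting the sign flips along the way, the symbol is -1.

-1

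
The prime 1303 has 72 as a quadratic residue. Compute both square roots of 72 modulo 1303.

Since 1303 ≡ 3 (mod 4), a square root of 72 is 72^((1303+1)/4) = 72^326 mod 1303.
Repeated squaring: 72^2≡1275, 72^4≡784, 72^8≡943, 72^16≡603, 72^32≡72, 72^64≡1275, 72^128≡784, 72^256≡943 (mod 1303).
72^326 = 72^(256+64+4+2) ≡ 603 (mod 1303).
Check: 603² = 363609 ≡ 72 (mod 1303). The two roots are 603 and 700.

603, 700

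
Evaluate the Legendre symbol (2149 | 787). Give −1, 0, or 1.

Euler's criterion: (2149/787) ≡ 575^393 (mod 787).
575^2 ≡ 85 (mod 787)
575^4 ≡ 142 (mod 787)
575^8 ≡ 489 (mod 787)
575^16 ≡ 660 (mod 787)
575^32 ≡ 389 (mod 787)
575^64 ≡ 217 (mod 787)
575^128 ≡ 656 (mod 787)
575^256 ≡ 634 (mod 787)
575^393 = 575^(256+128+8+1) ≡ 1 (mod 787).
Result is 1, so (2149/787) = 1.

1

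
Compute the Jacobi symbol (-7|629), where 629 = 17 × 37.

-1

First reduce: -7 ≡ 622 (mod 629).
Pull out 2: since 629 ≡ 5 (mod 8), (2/629) = -1.
Reciprocity: 311 ≡ 3 and 629 ≡ 1 (mod 4), so (311/629) = +(629/311).
Reduce top mod 311: now compute (7/311).
Reciprocity: 7 ≡ 3 and 311 ≡ 3 (mod 4), so (7/311) = −(311/7).
Reduce top mod 7: now compute (3/7).
Reciprocity: 3 ≡ 3 and 7 ≡ 3 (mod 4), so (3/7) = −(7/3).
Reduce top mod 3: now compute (1/3).
Reached (1/3) = 1. Collecting the sign flips along the way, the symbol is -1.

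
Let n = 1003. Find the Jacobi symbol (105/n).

Reciprocity: 105 ≡ 1 and 1003 ≡ 3 (mod 4), so (105/1003) = +(1003/105).
Reduce top mod 105: now compute (58/105).
Pull out 2: since 105 ≡ 1 (mod 8), (2/105) = +1.
Reciprocity: 29 ≡ 1 and 105 ≡ 1 (mod 4), so (29/105) = +(105/29).
Reduce top mod 29: now compute (18/29).
Pull out 2: since 29 ≡ 5 (mod 8), (2/29) = -1.
Reciprocity: 9 ≡ 1 and 29 ≡ 1 (mod 4), so (9/29) = +(29/9).
Reduce top mod 9: now compute (2/9).
Pull out 2: since 9 ≡ 1 (mod 8), (2/9) = +1.
Reached (1/9) = 1. Collecting the sign flips along the way, the symbol is -1.

-1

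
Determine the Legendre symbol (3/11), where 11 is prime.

Euler's criterion: (3/11) ≡ 3^5 (mod 11).
3^2 ≡ 9 (mod 11)
3^4 ≡ 4 (mod 11)
3^5 = 3^(4+1) ≡ 1 (mod 11).
Result is 1, so (3/11) = 1.

1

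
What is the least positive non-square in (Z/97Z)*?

5

(2/97) = +1, so 2 is a residue.
(3/97) = +1, so 3 is a residue.
(4/97) = +1, so 4 is a residue.
(5/97) = −1, so 5 is the smallest positive non-residue mod 97.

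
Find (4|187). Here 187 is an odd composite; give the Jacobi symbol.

1

Pull out 2^2: since 187 ≡ 3 (mod 8), (2/187) = -1, so (2/187)^2 = +1.
Reached (1/187) = 1. Collecting the sign flips along the way, the symbol is +1.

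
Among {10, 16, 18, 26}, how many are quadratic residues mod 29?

(10/29) = -1 → non-residue.
(16/29) = +1 → QR.
(18/29) = -1 → non-residue.
(26/29) = -1 → non-residue.
Total quadratic residues among the 4: 1.

1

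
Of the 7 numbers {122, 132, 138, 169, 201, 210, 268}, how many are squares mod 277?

(122/277) = +1 → QR.
(132/277) = -1 → non-residue.
(138/277) = -1 → non-residue.
(169/277) = +1 → QR.
(201/277) = +1 → QR.
(210/277) = +1 → QR.
(268/277) = +1 → QR.
Total quadratic residues among the 7: 5.

5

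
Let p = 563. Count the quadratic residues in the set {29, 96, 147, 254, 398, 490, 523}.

3

(29/563) = -1 → non-residue.
(96/563) = -1 → non-residue.
(147/563) = +1 → QR.
(254/563) = -1 → non-residue.
(398/563) = +1 → QR.
(490/563) = +1 → QR.
(523/563) = -1 → non-residue.
Total quadratic residues among the 7: 3.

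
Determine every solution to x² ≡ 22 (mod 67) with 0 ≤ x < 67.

25, 42

Since 67 ≡ 3 (mod 4), a square root of 22 is 22^((67+1)/4) = 22^17 mod 67.
Repeated squaring: 22^2≡15, 22^4≡24, 22^8≡40, 22^16≡59 (mod 67).
22^17 = 22^(16+1) ≡ 25 (mod 67).
Check: 25² = 625 ≡ 22 (mod 67). The two roots are 25 and 42.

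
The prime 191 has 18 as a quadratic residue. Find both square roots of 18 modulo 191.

20, 171

Since 191 ≡ 3 (mod 4), a square root of 18 is 18^((191+1)/4) = 18^48 mod 191.
Repeated squaring: 18^2≡133, 18^4≡117, 18^8≡128, 18^16≡149, 18^32≡45 (mod 191).
18^48 = 18^(32+16) ≡ 20 (mod 191).
Check: 20² = 400 ≡ 18 (mod 191). The two roots are 20 and 171.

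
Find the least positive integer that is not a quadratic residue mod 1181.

2

(2/1181) = −1, so 2 is the smallest positive non-residue mod 1181.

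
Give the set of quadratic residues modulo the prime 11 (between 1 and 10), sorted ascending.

1,3,4,5,9

Square k = 1,…,5 (k and 11−k give the same square):
1²=1, 2²=4, 3²=9, 4²≡5, 5²≡3 (mod 11).
So the quadratic residues mod 11 are {1, 3, 4, 5, 9}.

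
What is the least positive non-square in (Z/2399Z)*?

(2/2399) = +1, so 2 is a residue.
(3/2399) = +1, so 3 is a residue.
(4/2399) = +1, so 4 is a residue.
(5/2399) = +1, so 5 is a residue.
(6/2399) = +1, so 6 is a residue.
(7/2399) = +1, so 7 is a residue.
(8/2399) = +1, so 8 is a residue.
(9/2399) = +1, so 9 is a residue.
(10/2399) = +1, so 10 is a residue.
(11/2399) = −1, so 11 is the smallest positive non-residue mod 2399.

11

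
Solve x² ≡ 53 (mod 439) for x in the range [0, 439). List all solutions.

Since 439 ≡ 3 (mod 4), a square root of 53 is 53^((439+1)/4) = 53^110 mod 439.
Repeated squaring: 53^2≡175, 53^4≡334, 53^8≡50, 53^16≡305, 53^32≡396, 53^64≡93 (mod 439).
53^110 = 53^(64+32+8+4+2) ≡ 255 (mod 439).
Check: 255² = 65025 ≡ 53 (mod 439). The two roots are 184 and 255.

184, 255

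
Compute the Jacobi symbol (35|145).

0

Reciprocity: 35 ≡ 3 and 145 ≡ 1 (mod 4), so (35/145) = +(145/35).
Reduce top mod 35: now compute (5/35).
Reciprocity: 5 ≡ 1 and 35 ≡ 3 (mod 4), so (5/35) = +(35/5).
Reduce top mod 5: now compute (0/5).
Top reduces to 0: gcd > 1, so the symbol is 0.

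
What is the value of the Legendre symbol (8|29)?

-1

Pull out 2^3: since 29 ≡ 5 (mod 8), (2/29) = -1, so (2/29)^3 = -1.
Reached (1/29) = 1. Collecting the sign flips along the way, the symbol is -1.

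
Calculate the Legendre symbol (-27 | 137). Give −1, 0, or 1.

-1

First reduce: -27 ≡ 110 (mod 137).
Pull out 2: since 137 ≡ 1 (mod 8), (2/137) = +1.
Reciprocity: 55 ≡ 3 and 137 ≡ 1 (mod 4), so (55/137) = +(137/55).
Reduce top mod 55: now compute (27/55).
Reciprocity: 27 ≡ 3 and 55 ≡ 3 (mod 4), so (27/55) = −(55/27).
Reduce top mod 27: now compute (1/27).
Reached (1/27) = 1. Collecting the sign flips along the way, the symbol is -1.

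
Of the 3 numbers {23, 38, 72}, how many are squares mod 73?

3

(23/73) = +1 → QR.
(38/73) = +1 → QR.
(72/73) = +1 → QR.
Total quadratic residues among the 3: 3.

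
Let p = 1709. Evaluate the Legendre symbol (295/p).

Reciprocity: 295 ≡ 3 and 1709 ≡ 1 (mod 4), so (295/1709) = +(1709/295).
Reduce top mod 295: now compute (234/295).
Pull out 2: since 295 ≡ 7 (mod 8), (2/295) = +1.
Reciprocity: 117 ≡ 1 and 295 ≡ 3 (mod 4), so (117/295) = +(295/117).
Reduce top mod 117: now compute (61/117).
Reciprocity: 61 ≡ 1 and 117 ≡ 1 (mod 4), so (61/117) = +(117/61).
Reduce top mod 61: now compute (56/61).
Pull out 2^3: since 61 ≡ 5 (mod 8), (2/61) = -1, so (2/61)^3 = -1.
Reciprocity: 7 ≡ 3 and 61 ≡ 1 (mod 4), so (7/61) = +(61/7).
Reduce top mod 7: now compute (5/7).
Reciprocity: 5 ≡ 1 and 7 ≡ 3 (mod 4), so (5/7) = +(7/5).
Reduce top mod 5: now compute (2/5).
Pull out 2: since 5 ≡ 5 (mod 8), (2/5) = -1.
Reached (1/5) = 1. Collecting the sign flips along the way, the symbol is +1.

1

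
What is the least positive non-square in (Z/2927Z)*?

(2/2927) = +1, so 2 is a residue.
(3/2927) = +1, so 3 is a residue.
(4/2927) = +1, so 4 is a residue.
(5/2927) = −1, so 5 is the smallest positive non-residue mod 2927.

5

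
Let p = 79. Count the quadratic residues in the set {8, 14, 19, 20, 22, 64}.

(8/79) = +1 → QR.
(14/79) = -1 → non-residue.
(19/79) = +1 → QR.
(20/79) = +1 → QR.
(22/79) = +1 → QR.
(64/79) = +1 → QR.
Total quadratic residues among the 6: 5.

5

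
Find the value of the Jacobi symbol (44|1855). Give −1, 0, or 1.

Pull out 2^2: since 1855 ≡ 7 (mod 8), (2/1855) = +1, so (2/1855)^2 = +1.
Reciprocity: 11 ≡ 3 and 1855 ≡ 3 (mod 4), so (11/1855) = −(1855/11).
Reduce top mod 11: now compute (7/11).
Reciprocity: 7 ≡ 3 and 11 ≡ 3 (mod 4), so (7/11) = −(11/7).
Reduce top mod 7: now compute (4/7).
Pull out 2^2: since 7 ≡ 7 (mod 8), (2/7) = +1, so (2/7)^2 = +1.
Reached (1/7) = 1. Collecting the sign flips along the way, the symbol is +1.

1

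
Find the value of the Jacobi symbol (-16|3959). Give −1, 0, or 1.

First reduce: -16 ≡ 3943 (mod 3959).
Reciprocity: 3943 ≡ 3 and 3959 ≡ 3 (mod 4), so (3943/3959) = −(3959/3943).
Reduce top mod 3943: now compute (16/3943).
Pull out 2^4: since 3943 ≡ 7 (mod 8), (2/3943) = +1, so (2/3943)^4 = +1.
Reached (1/3943) = 1. Collecting the sign flips along the way, the symbol is -1.

-1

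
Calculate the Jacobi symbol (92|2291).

Pull out 2^2: since 2291 ≡ 3 (mod 8), (2/2291) = -1, so (2/2291)^2 = +1.
Reciprocity: 23 ≡ 3 and 2291 ≡ 3 (mod 4), so (23/2291) = −(2291/23).
Reduce top mod 23: now compute (14/23).
Pull out 2: since 23 ≡ 7 (mod 8), (2/23) = +1.
Reciprocity: 7 ≡ 3 and 23 ≡ 3 (mod 4), so (7/23) = −(23/7).
Reduce top mod 7: now compute (2/7).
Pull out 2: since 7 ≡ 7 (mod 8), (2/7) = +1.
Reached (1/7) = 1. Collecting the sign flips along the way, the symbol is +1.

1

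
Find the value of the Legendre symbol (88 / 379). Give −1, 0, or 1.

1

Euler's criterion: (88/379) ≡ 88^189 (mod 379).
88^2 ≡ 164 (mod 379)
88^4 ≡ 366 (mod 379)
88^8 ≡ 169 (mod 379)
88^16 ≡ 136 (mod 379)
88^32 ≡ 304 (mod 379)
88^64 ≡ 319 (mod 379)
88^128 ≡ 189 (mod 379)
88^189 = 88^(128+32+16+8+4+1) ≡ 1 (mod 379).
Result is 1, so (88/379) = 1.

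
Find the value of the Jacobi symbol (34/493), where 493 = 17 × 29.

Pull out 2: since 493 ≡ 5 (mod 8), (2/493) = -1.
Reciprocity: 17 ≡ 1 and 493 ≡ 1 (mod 4), so (17/493) = +(493/17).
Reduce top mod 17: now compute (0/17).
Top reduces to 0: gcd > 1, so the symbol is 0.

0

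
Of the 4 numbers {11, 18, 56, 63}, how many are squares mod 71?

1

(11/71) = -1 → non-residue.
(18/71) = +1 → QR.
(56/71) = -1 → non-residue.
(63/71) = -1 → non-residue.
Total quadratic residues among the 4: 1.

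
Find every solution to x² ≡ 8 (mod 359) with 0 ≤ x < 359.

Since 359 ≡ 3 (mod 4), a square root of 8 is 8^((359+1)/4) = 8^90 mod 359.
Repeated squaring: 8^2≡64, 8^4≡147, 8^8≡69, 8^16≡94, 8^32≡220, 8^64≡294 (mod 359).
8^90 = 8^(64+16+8+2) ≡ 321 (mod 359).
Check: 321² = 103041 ≡ 8 (mod 359). The two roots are 38 and 321.

38, 321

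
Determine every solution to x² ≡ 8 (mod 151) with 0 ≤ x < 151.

Since 151 ≡ 3 (mod 4), a square root of 8 is 8^((151+1)/4) = 8^38 mod 151.
Repeated squaring: 8^2≡64, 8^4≡19, 8^8≡59, 8^16≡8, 8^32≡64 (mod 151).
8^38 = 8^(32+4+2) ≡ 59 (mod 151).
Check: 59² = 3481 ≡ 8 (mod 151). The two roots are 59 and 92.

59, 92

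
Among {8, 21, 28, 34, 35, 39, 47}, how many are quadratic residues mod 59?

(8/59) = -1 → non-residue.
(21/59) = +1 → QR.
(28/59) = +1 → QR.
(34/59) = -1 → non-residue.
(35/59) = +1 → QR.
(39/59) = -1 → non-residue.
(47/59) = -1 → non-residue.
Total quadratic residues among the 7: 3.

3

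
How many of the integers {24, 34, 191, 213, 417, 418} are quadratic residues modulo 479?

3

(24/479) = +1 → QR.
(34/479) = -1 → non-residue.
(191/479) = -1 → non-residue.
(213/479) = +1 → QR.
(417/479) = +1 → QR.
(418/479) = -1 → non-residue.
Total quadratic residues among the 6: 3.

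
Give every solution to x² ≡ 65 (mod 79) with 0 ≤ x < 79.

Since 79 ≡ 3 (mod 4), a square root of 65 is 65^((79+1)/4) = 65^20 mod 79.
Repeated squaring: 65^2≡38, 65^4≡22, 65^8≡10, 65^16≡21 (mod 79).
65^20 = 65^(16+4) ≡ 67 (mod 79).
Check: 67² = 4489 ≡ 65 (mod 79). The two roots are 12 and 67.

12, 67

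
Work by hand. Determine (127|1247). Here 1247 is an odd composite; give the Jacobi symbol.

-1

Reciprocity: 127 ≡ 3 and 1247 ≡ 3 (mod 4), so (127/1247) = −(1247/127).
Reduce top mod 127: now compute (104/127).
Pull out 2^3: since 127 ≡ 7 (mod 8), (2/127) = +1, so (2/127)^3 = +1.
Reciprocity: 13 ≡ 1 and 127 ≡ 3 (mod 4), so (13/127) = +(127/13).
Reduce top mod 13: now compute (10/13).
Pull out 2: since 13 ≡ 5 (mod 8), (2/13) = -1.
Reciprocity: 5 ≡ 1 and 13 ≡ 1 (mod 4), so (5/13) = +(13/5).
Reduce top mod 5: now compute (3/5).
Reciprocity: 3 ≡ 3 and 5 ≡ 1 (mod 4), so (3/5) = +(5/3).
Reduce top mod 3: now compute (2/3).
Pull out 2: since 3 ≡ 3 (mod 8), (2/3) = -1.
Reached (1/3) = 1. Collecting the sign flips along the way, the symbol is -1.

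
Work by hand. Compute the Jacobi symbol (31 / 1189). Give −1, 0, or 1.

Reciprocity: 31 ≡ 3 and 1189 ≡ 1 (mod 4), so (31/1189) = +(1189/31).
Reduce top mod 31: now compute (11/31).
Reciprocity: 11 ≡ 3 and 31 ≡ 3 (mod 4), so (11/31) = −(31/11).
Reduce top mod 11: now compute (9/11).
Reciprocity: 9 ≡ 1 and 11 ≡ 3 (mod 4), so (9/11) = +(11/9).
Reduce top mod 9: now compute (2/9).
Pull out 2: since 9 ≡ 1 (mod 8), (2/9) = +1.
Reached (1/9) = 1. Collecting the sign flips along the way, the symbol is -1.

-1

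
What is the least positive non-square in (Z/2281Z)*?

7

(2/2281) = +1, so 2 is a residue.
(3/2281) = +1, so 3 is a residue.
(4/2281) = +1, so 4 is a residue.
(5/2281) = +1, so 5 is a residue.
(6/2281) = +1, so 6 is a residue.
(7/2281) = −1, so 7 is the smallest positive non-residue mod 2281.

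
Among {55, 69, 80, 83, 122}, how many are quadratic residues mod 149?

2

(55/149) = -1 → non-residue.
(69/149) = +1 → QR.
(80/149) = +1 → QR.
(83/149) = -1 → non-residue.
(122/149) = -1 → non-residue.
Total quadratic residues among the 5: 2.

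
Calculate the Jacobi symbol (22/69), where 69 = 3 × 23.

Pull out 2: since 69 ≡ 5 (mod 8), (2/69) = -1.
Reciprocity: 11 ≡ 3 and 69 ≡ 1 (mod 4), so (11/69) = +(69/11).
Reduce top mod 11: now compute (3/11).
Reciprocity: 3 ≡ 3 and 11 ≡ 3 (mod 4), so (3/11) = −(11/3).
Reduce top mod 3: now compute (2/3).
Pull out 2: since 3 ≡ 3 (mod 8), (2/3) = -1.
Reached (1/3) = 1. Collecting the sign flips along the way, the symbol is -1.

-1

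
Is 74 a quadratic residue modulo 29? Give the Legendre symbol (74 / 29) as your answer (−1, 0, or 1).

First reduce: 74 ≡ 16 (mod 29).
Pull out 2^4: since 29 ≡ 5 (mod 8), (2/29) = -1, so (2/29)^4 = +1.
Reached (1/29) = 1. Collecting the sign flips along the way, the symbol is +1.

1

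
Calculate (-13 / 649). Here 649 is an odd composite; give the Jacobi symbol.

First reduce: -13 ≡ 636 (mod 649).
Pull out 2^2: since 649 ≡ 1 (mod 8), (2/649) = +1, so (2/649)^2 = +1.
Reciprocity: 159 ≡ 3 and 649 ≡ 1 (mod 4), so (159/649) = +(649/159).
Reduce top mod 159: now compute (13/159).
Reciprocity: 13 ≡ 1 and 159 ≡ 3 (mod 4), so (13/159) = +(159/13).
Reduce top mod 13: now compute (3/13).
Reciprocity: 3 ≡ 3 and 13 ≡ 1 (mod 4), so (3/13) = +(13/3).
Reduce top mod 3: now compute (1/3).
Reached (1/3) = 1. Collecting the sign flips along the way, the symbol is +1.

1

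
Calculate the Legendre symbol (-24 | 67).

Euler's criterion: (-24/67) ≡ 43^33 (mod 67).
43^2 ≡ 40 (mod 67)
43^4 ≡ 59 (mod 67)
43^8 ≡ 64 (mod 67)
43^16 ≡ 9 (mod 67)
43^32 ≡ 14 (mod 67)
43^33 = 43^(32+1) ≡ 66 (mod 67).
Result is 66 ≡ −1, so (-24/67) = −1.

-1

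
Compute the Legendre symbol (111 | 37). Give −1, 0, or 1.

First reduce: 111 ≡ 0 (mod 37).
Top reduces to 0: gcd > 1, so the symbol is 0.

0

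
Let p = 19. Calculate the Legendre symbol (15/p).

-1

Reciprocity: 15 ≡ 3 and 19 ≡ 3 (mod 4), so (15/19) = −(19/15).
Reduce top mod 15: now compute (4/15).
Pull out 2^2: since 15 ≡ 7 (mod 8), (2/15) = +1, so (2/15)^2 = +1.
Reached (1/15) = 1. Collecting the sign flips along the way, the symbol is -1.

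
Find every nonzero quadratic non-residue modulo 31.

3, 6, 11, 12, 13, 15, 17, 21, 22, 23, 24, 26, 27, 29, 30

Square k = 1,…,15 (k and 31−k give the same square):
1²=1, 2²=4, 3²=9, 4²=16, 5²=25, 6²≡5, 7²≡18, 8²≡2, 9²≡19, 10²≡7, 11²≡28, 12²≡20, 13²≡14, 14²≡10, 15²≡8 (mod 31).
The residues are {1, 2, 4, 5, 7, 8, 9, 10, 14, 16, 18, 19, 20, 25, 28}; the non-residues are the remaining 15 nonzero classes.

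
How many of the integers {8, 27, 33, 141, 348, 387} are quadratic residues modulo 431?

4

(8/431) = +1 → QR.
(27/431) = +1 → QR.
(33/431) = +1 → QR.
(141/431) = -1 → non-residue.
(348/431) = +1 → QR.
(387/431) = -1 → non-residue.
Total quadratic residues among the 6: 4.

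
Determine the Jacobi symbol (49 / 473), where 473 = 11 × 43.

Reciprocity: 49 ≡ 1 and 473 ≡ 1 (mod 4), so (49/473) = +(473/49).
Reduce top mod 49: now compute (32/49).
Pull out 2^5: since 49 ≡ 1 (mod 8), (2/49) = +1, so (2/49)^5 = +1.
Reached (1/49) = 1. Collecting the sign flips along the way, the symbol is +1.

1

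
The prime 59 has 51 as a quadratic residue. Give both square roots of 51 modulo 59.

Since 59 ≡ 3 (mod 4), a square root of 51 is 51^((59+1)/4) = 51^15 mod 59.
Repeated squaring: 51^2≡5, 51^4≡25, 51^8≡35 (mod 59).
51^15 = 51^(8+4+2+1) ≡ 46 (mod 59).
Check: 46² = 2116 ≡ 51 (mod 59). The two roots are 13 and 46.

13, 46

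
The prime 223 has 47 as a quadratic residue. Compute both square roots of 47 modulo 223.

50, 173

Since 223 ≡ 3 (mod 4), a square root of 47 is 47^((223+1)/4) = 47^56 mod 223.
Repeated squaring: 47^2≡202, 47^4≡218, 47^8≡25, 47^16≡179, 47^32≡152 (mod 223).
47^56 = 47^(32+16+8) ≡ 50 (mod 223).
Check: 50² = 2500 ≡ 47 (mod 223). The two roots are 50 and 173.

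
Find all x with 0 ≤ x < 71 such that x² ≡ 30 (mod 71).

Since 71 ≡ 3 (mod 4), a square root of 30 is 30^((71+1)/4) = 30^18 mod 71.
Repeated squaring: 30^2≡48, 30^4≡32, 30^8≡30, 30^16≡48 (mod 71).
30^18 = 30^(16+2) ≡ 32 (mod 71).
Check: 32² = 1024 ≡ 30 (mod 71). The two roots are 32 and 39.

32, 39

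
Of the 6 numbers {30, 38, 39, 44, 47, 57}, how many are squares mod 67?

(30/67) = -1 → non-residue.
(38/67) = -1 → non-residue.
(39/67) = +1 → QR.
(44/67) = -1 → non-residue.
(47/67) = +1 → QR.
(57/67) = -1 → non-residue.
Total quadratic residues among the 6: 2.

2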